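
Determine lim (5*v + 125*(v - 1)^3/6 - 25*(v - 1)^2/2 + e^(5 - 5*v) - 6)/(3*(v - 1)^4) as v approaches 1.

625/72

Direct substitution gives 0/0.
Apply L'Hôpital: lim (-25*v + 125*(v - 1)^2/2 - 5*e^(5 - 5*v) + 30)/(12*(v - 1)^3), still 0/0.
Apply L'Hôpital: lim (125*v + 25*e^(5 - 5*v) - 150)/(36*(v - 1)^2), still 0/0.
Apply L'Hôpital: lim (125 - 125*e^(5 - 5*v))/(72*v - 72), still 0/0.
After 4 applications of L'Hôpital's rule the quotient is (625*e^(5 - 5*v))/(72); substituting v = 1 gives 625/72.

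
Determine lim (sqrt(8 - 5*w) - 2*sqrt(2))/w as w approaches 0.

Substitution gives 0/0. Multiply numerator and denominator by the conjugate √(8 - 5w) + √8.
The numerator becomes (8 - 5w) − 8 = -5w, so the expression simplifies to -5/(√(8 - 5w) + √8).
Letting w → 0 gives -5/(2√8) = -5*√(2)/8.

-5*√(2)/8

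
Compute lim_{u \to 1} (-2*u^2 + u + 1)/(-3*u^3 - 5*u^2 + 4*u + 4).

1/5

Since u = 1 makes numerator and denominator zero, (u - 1) divides both.
Cancelling it gives (-2*u - 1)/(-3*u^2 - 8*u - 4); now plug in u = 1 to get 1/5.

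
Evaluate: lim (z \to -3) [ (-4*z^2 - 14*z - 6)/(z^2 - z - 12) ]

At z = -3 both the top and bottom vanish — a removable singularity. Factoring out (z + 3) from each leaves (-4*z - 2)/(z - 4), which at z = -3 equals -10/7.

-10/7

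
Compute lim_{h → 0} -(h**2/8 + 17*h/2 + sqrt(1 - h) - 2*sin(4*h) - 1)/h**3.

Substitution gives 0/0 (the numerator vanishes to order 3).
Expand each term to order h^3: the coefficient of h^3 in -2·sin(4h) is 64/3 and in √(1 - h) is -1/16.
Lower-order terms cancel with the polynomial part, so the numerator is (1021/48)·h^3 + o(h^3), and the limit is (1021/48)/(-1) = -1021/48.

-1021/48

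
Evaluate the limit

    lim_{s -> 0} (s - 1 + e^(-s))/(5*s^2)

1/10

Direct substitution gives 0/0.
Apply L'Hôpital: lim (1 - e^(-s))/(10*s), still 0/0.
After 2 applications of L'Hôpital's rule the quotient is (e^(-s))/(10); substituting s = 0 gives 1/10.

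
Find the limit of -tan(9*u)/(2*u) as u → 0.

-9/2

Substitution gives 0/0.
Since tan(θ)/θ → 1 as θ → 0, tan(9u)/(9u) → 1 and the limit is 9/(-2) = -9/2.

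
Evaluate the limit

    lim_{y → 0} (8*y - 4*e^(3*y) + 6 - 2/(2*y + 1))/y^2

Substitution gives 0/0 (the numerator vanishes to order 2).
Expand each term to order y^2: the coefficient of y^2 in -2·1/(1 + 2y) is -8 and in -4·e^(3y) is -18.
Lower-order terms cancel with the polynomial part, so the numerator is (-26)·y^2 + o(y^2), and the limit is (-26)/(1) = -26.

-26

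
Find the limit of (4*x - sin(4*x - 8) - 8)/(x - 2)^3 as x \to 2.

32/3

Direct substitution gives 0/0.
Apply L'Hôpital: lim (4 - 4*cos(4*x - 8))/(3*(x - 2)^2), still 0/0.
Apply L'Hôpital: lim (16*sin(4*x - 8))/(6*x - 12), still 0/0.
After 3 applications of L'Hôpital's rule the quotient is (64*cos(4*x - 8))/(6); substituting x = 2 gives 32/3.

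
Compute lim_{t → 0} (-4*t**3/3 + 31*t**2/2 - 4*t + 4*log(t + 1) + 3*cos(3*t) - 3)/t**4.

Substitution gives 0/0 (the numerator vanishes to order 4).
Expand each term to order t^4: the coefficient of t^4 in 3·cos(3t) is 81/8 and in 4·ln(1 + t) is -1.
Lower-order terms cancel with the polynomial part, so the numerator is (73/8)·t^4 + o(t^4), and the limit is (73/8)/(1) = 73/8.

73/8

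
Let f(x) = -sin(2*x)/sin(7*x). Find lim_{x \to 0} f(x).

-2/7

Substitution gives 0/0.
Divide numerator and denominator by x: sin(2x)/x → 2 and sin(7x)/x → 7, so the limit is -1·2/7 = -2/7.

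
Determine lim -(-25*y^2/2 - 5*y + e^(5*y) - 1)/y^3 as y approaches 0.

Direct substitution gives 0/0.
Apply L'Hôpital: lim (-25*y + 5*e^(5*y) - 5)/(-3*y^2), still 0/0.
Apply L'Hôpital: lim (25*e^(5*y) - 25)/(-6*y), still 0/0.
After 3 applications of L'Hôpital's rule the quotient is (125*e^(5*y))/(-6); substituting y = 0 gives -125/6.

-125/6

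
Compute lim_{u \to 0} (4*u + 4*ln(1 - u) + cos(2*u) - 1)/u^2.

Substitution gives 0/0 (the numerator vanishes to order 2).
Expand each term to order u^2: the coefficient of u^2 in cos(2u) is -2 and in 4·ln(1 - u) is -2.
Lower-order terms cancel with the polynomial part, so the numerator is (-4)·u^2 + o(u^2), and the limit is (-4)/(1) = -4.

-4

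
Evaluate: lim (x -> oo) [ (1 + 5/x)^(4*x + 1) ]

e^(20)

Let L be the limit and take ln: ln L = lim (4x + 1)·ln(1 + 5/x) = lim (4x + 1)·(5/x + O(1/x²)) = 20.
Hence L = e^(20).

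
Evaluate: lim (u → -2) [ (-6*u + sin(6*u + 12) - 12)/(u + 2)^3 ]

Direct substitution gives 0/0.
Apply L'Hôpital: lim (6*cos(6*u + 12) - 6)/(3*(u + 2)^2), still 0/0.
Apply L'Hôpital: lim (-36*sin(6*u + 12))/(6*u + 12), still 0/0.
After 3 applications of L'Hôpital's rule the quotient is (-216*cos(6*u + 12))/(6); substituting u = -2 gives -36.

-36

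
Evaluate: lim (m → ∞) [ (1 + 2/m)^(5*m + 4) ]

e^(10)

Let L be the limit and take ln: ln L = lim (5m + 4)·ln(1 + 2/m) = lim (5m + 4)·(2/m + O(1/m²)) = 10.
Hence L = e^(10).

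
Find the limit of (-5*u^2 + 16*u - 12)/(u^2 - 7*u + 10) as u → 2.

4/3

Direct substitution gives 0/0, so factor. Both numerator and denominator have (u - 2) as a factor.
After cancelling, the expression reduces to (6 - 5*u)/(u - 5).
Substituting u = 2 gives 4/3.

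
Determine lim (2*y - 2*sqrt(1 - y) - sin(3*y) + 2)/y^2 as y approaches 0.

Substitution gives 0/0 (the numerator vanishes to order 2).
Expand each term to order y^2: the coefficient of y^2 in -2·√(1 - y) is 1/4 and in −sin(3y) is 0.
Lower-order terms cancel with the polynomial part, so the numerator is (1/4)·y^2 + o(y^2), and the limit is (1/4)/(1) = 1/4.

1/4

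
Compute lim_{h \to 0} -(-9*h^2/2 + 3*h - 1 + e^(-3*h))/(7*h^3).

9/14

Direct substitution gives 0/0.
Apply L'Hôpital: lim (-9*h + 3 - 3*e^(-3*h))/(-21*h^2), still 0/0.
Apply L'Hôpital: lim (-9 + 9*e^(-3*h))/(-42*h), still 0/0.
After 3 applications of L'Hôpital's rule the quotient is (-27*e^(-3*h))/(-42); substituting h = 0 gives 9/14.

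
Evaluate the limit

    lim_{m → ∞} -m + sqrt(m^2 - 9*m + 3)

-9/2

An ∞ − ∞ form. Rationalising with the conjugate, the difference becomes (-9m + 3) / (√(m^2 - 9*m + 3) + m).
For large m the denominator behaves like 2·m, so the quotient tends to -9/2 = -9/2.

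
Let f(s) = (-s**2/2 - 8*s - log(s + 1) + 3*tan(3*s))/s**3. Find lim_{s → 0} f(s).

80/3

Substitution gives 0/0 (the numerator vanishes to order 3).
Expand each term to order s^3: the coefficient of s^3 in 3·tan(3s) is 27 and in −ln(1 + s) is -1/3.
Lower-order terms cancel with the polynomial part, so the numerator is (80/3)·s^3 + o(s^3), and the limit is (80/3)/(1) = 80/3.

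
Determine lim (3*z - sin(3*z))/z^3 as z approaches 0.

Direct substitution gives 0/0.
Apply L'Hôpital: lim (3 - 3*cos(3*z))/(3*z^2), still 0/0.
Apply L'Hôpital: lim (9*sin(3*z))/(6*z), still 0/0.
After 3 applications of L'Hôpital's rule the quotient is (27*cos(3*z))/(6); substituting z = 0 gives 9/2.

9/2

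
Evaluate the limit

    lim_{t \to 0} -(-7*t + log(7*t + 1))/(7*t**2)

Direct substitution gives 0/0.
Apply L'Hôpital: lim (-7 + 7/(7*t + 1))/(-14*t), still 0/0.
After 2 applications of L'Hôpital's rule the quotient is (-49/(7*t + 1)^2)/(-14); substituting t = 0 gives 7/2.

7/2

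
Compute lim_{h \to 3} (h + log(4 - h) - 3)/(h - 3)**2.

-1/2

Direct substitution gives 0/0.
Apply L'Hôpital: lim (1 - 1/(4 - h))/(2*h - 6), still 0/0.
After 2 applications of L'Hôpital's rule the quotient is (-1/(4 - h)^2)/(2); substituting h = 3 gives -1/2.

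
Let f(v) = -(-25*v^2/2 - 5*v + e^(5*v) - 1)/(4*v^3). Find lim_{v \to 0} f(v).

-125/24

Direct substitution gives 0/0.
Apply L'Hôpital: lim (-25*v + 5*e^(5*v) - 5)/(-12*v^2), still 0/0.
Apply L'Hôpital: lim (25*e^(5*v) - 25)/(-24*v), still 0/0.
After 3 applications of L'Hôpital's rule the quotient is (125*e^(5*v))/(-24); substituting v = 0 gives -125/24.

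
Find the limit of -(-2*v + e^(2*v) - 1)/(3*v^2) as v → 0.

Direct substitution gives 0/0.
Apply L'Hôpital: lim (2*e^(2*v) - 2)/(-6*v), still 0/0.
After 2 applications of L'Hôpital's rule the quotient is (4*e^(2*v))/(-6); substituting v = 0 gives -2/3.

-2/3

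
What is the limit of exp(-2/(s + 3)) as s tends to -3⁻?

∞

As s → -3⁻, -2/(s + 3) → +∞, so e^(-2/(s + 3)) → ∞.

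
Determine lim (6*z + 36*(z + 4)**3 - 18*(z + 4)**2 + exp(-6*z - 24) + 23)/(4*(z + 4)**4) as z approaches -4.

Direct substitution gives 0/0.
Apply L'Hôpital: lim (-36*z + 108*(z + 4)^2 - 6*e^(-6*z - 24) - 138)/(16*(z + 4)^3), still 0/0.
Apply L'Hôpital: lim (216*z + 36*e^(-6*z - 24) + 828)/(48*(z + 4)^2), still 0/0.
Apply L'Hôpital: lim (216 - 216*e^(-6*z - 24))/(96*z + 384), still 0/0.
After 4 applications of L'Hôpital's rule the quotient is (1296*e^(-6*z - 24))/(96); substituting z = -4 gives 27/2.

27/2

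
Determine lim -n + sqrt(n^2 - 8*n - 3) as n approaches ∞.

-4

This has the form ∞ − ∞. Multiply and divide by the conjugate √(n^2 - 8*n - 3) + n.
That gives (-8n - 3) / (√(n^2 - 8*n - 3) + n).
Divide numerator and denominator by n: the limit is -8/(2·1) = -4.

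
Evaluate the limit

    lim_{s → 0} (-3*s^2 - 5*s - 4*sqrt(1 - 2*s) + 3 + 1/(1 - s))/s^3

Substitution gives 0/0; apply L'Hôpital's rule 3 times.
After differentiating numerator and denominator 3 times the quotient is (6/(s - 1)^4 + 12/(1 - 2*s)^(5/2))/(6); at s = 0 this is 3.

3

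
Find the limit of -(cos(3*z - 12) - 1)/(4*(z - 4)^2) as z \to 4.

Direct substitution gives 0/0.
Apply L'Hôpital: lim (-3*sin(3*z - 12))/(32 - 8*z), still 0/0.
After 2 applications of L'Hôpital's rule the quotient is (-9*cos(3*z - 12))/(-8); substituting z = 4 gives 9/8.

9/8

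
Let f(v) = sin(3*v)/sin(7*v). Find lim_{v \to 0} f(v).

3/7

Substitution gives 0/0.
Divide numerator and denominator by v: sin(3v)/v → 3 and sin(7v)/v → 7, so the limit is 1·3/7 = 3/7.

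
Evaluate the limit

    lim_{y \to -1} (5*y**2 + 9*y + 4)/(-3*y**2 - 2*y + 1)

At y = -1 both the top and bottom vanish — a removable singularity. Factoring out (y + 1) from each leaves (5*y + 4)/(1 - 3*y), which at y = -1 equals -1/4.

-1/4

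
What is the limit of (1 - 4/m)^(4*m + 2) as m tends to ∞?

e^(-16)

Let L be the limit and take ln: ln L = lim (4m + 2)·ln(1 - 4/m) = lim (4m + 2)·(-4/m + O(1/m²)) = -16.
Hence L = e^(-16).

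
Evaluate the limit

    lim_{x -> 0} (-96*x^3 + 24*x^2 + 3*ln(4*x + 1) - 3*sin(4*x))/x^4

-192

Substitution gives 0/0; apply L'Hôpital's rule 4 times.
After differentiating numerator and denominator 4 times the quotient is (-768*sin(4*x) - 4608/(4*x + 1)^4)/(24); at x = 0 this is -192.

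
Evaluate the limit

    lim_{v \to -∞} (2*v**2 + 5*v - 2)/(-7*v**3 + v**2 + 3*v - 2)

0

The denominator has degree 3 and the numerator degree 2. Dividing numerator and denominator by v^3 sends every term to 0 except the leading denominator term, so the limit is 0.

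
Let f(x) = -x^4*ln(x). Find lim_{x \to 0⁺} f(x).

0

This is a 0·(−∞) form. Rewrite as -1·ln(x) / x^(−4) and apply L'Hôpital:
the derivative quotient is -1·(1/x) / (−4·x^(−5)) = (1/4)·x^4 → 0.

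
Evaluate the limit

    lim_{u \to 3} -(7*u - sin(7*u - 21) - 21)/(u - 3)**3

Direct substitution gives 0/0.
Apply L'Hôpital: lim (7 - 7*cos(7*u - 21))/(-3*(u - 3)^2), still 0/0.
Apply L'Hôpital: lim (49*sin(7*u - 21))/(18 - 6*u), still 0/0.
After 3 applications of L'Hôpital's rule the quotient is (343*cos(7*u - 21))/(-6); substituting u = 3 gives -343/6.

-343/6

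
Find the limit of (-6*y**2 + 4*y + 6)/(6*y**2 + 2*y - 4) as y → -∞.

Numerator and denominator both have degree 2.
Dividing every term by y^2, all lower-order terms vanish and the limit is the ratio of leading coefficients, -6/(6) = -1.

-1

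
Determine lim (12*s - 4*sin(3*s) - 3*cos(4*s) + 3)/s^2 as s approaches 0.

Substitution gives 0/0 (the numerator vanishes to order 2).
Expand each term to order s^2: the coefficient of s^2 in -3·cos(4s) is 24 and in -4·sin(3s) is 0.
Lower-order terms cancel with the polynomial part, so the numerator is (24)·s^2 + o(s^2), and the limit is (24)/(1) = 24.

24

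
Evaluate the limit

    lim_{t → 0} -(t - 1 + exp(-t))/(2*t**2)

-1/4

Direct substitution gives 0/0.
Apply L'Hôpital: lim (1 - e^(-t))/(-4*t), still 0/0.
After 2 applications of L'Hôpital's rule the quotient is (e^(-t))/(-4); substituting t = 0 gives -1/4.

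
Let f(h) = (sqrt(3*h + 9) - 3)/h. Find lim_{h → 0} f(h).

A 0/0 form; rationalise with √(9 + 3h) + √9. This collapses the numerator to 3h, leaving 3/(√(9 + 3h) + √9) → 3/(2√9) = 1/2.

1/2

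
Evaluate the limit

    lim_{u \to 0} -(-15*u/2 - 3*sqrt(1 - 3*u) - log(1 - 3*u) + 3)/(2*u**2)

-63/16

Substitution gives 0/0 (the numerator vanishes to order 2).
Expand each term to order u^2: the coefficient of u^2 in -3·√(1 - 3u) is 27/8 and in −ln(1 - 3u) is 9/2.
Lower-order terms cancel with the polynomial part, so the numerator is (63/8)·u^2 + o(u^2), and the limit is (63/8)/(-2) = -63/16.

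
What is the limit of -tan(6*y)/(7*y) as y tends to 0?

-6/7

Substitution gives 0/0.
Since tan(u)/u → 1 as u → 0, tan(6y)/(6y) → 1 and the limit is 6/(-7) = -6/7.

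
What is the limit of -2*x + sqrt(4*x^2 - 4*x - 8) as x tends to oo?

-1

An ∞ − ∞ form. Rationalising with the conjugate, the difference becomes (-4x - 8) / (√(4*x^2 - 4*x - 8) + 2x).
For large x the denominator behaves like 2·2x, so the quotient tends to -4/4 = -1.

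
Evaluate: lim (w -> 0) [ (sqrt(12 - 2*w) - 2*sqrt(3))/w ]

Substitution gives 0/0. Multiply numerator and denominator by the conjugate √(12 - 2w) + √12.
The numerator becomes (12 - 2w) − 12 = -2w, so the expression simplifies to -2/(√(12 - 2w) + √12).
Letting w → 0 gives -2/(2√12) = -√(3)/6.

-√(3)/6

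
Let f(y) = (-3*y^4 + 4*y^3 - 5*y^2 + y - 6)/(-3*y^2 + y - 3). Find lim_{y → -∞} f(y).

∞

The numerator has higher degree (4 > 2); the quotient behaves like (-3/(-3))·y^2 for large |y|.
As y → −∞ this diverges to ∞.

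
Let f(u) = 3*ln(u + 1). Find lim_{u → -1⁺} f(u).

-∞

As u → -1⁺, u + 1 → 0⁺ and ln(u + 1) → −∞.
Multiplying by 3 gives -∞.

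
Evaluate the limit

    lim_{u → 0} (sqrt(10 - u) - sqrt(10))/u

-√(10)/20

A 0/0 form; rationalise with √(10 - u) + √10. This collapses the numerator to -u, leaving -1/(√(10 - u) + √10) → -1/(2√10) = -√(10)/20.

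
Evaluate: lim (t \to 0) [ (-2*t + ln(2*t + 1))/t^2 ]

-2

Direct substitution gives 0/0.
Apply L'Hôpital: lim (-2 + 2/(2*t + 1))/(2*t), still 0/0.
After 2 applications of L'Hôpital's rule the quotient is (-4/(2*t + 1)^2)/(2); substituting t = 0 gives -2.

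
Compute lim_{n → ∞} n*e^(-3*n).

Write as n^1/e^{3n}, an ∞/∞ form.
Exponential growth dominates any polynomial, so repeated L'Hôpital (or the standard result) gives 0.

0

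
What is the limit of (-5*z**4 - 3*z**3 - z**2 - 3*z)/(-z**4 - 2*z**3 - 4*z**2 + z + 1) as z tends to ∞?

Numerator and denominator both have degree 4.
Dividing every term by z^4, all lower-order terms vanish and the limit is the ratio of leading coefficients, -5/(-1) = 5.

5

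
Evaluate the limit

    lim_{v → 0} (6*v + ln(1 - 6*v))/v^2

-18

Direct substitution gives 0/0.
Apply L'Hôpital: lim (6 - 6/(1 - 6*v))/(2*v), still 0/0.
After 2 applications of L'Hôpital's rule the quotient is (-36/(1 - 6*v)^2)/(2); substituting v = 0 gives -18.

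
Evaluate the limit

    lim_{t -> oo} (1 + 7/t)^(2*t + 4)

e^(14)

Write it as [(1 + 7/t)^t]^(2) · (1 + 7/t)^(4). The bracketed term tends to e^(7) and the second factor to 1, so the limit is e^(14).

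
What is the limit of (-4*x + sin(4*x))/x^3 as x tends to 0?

-32/3

Direct substitution gives 0/0.
Apply L'Hôpital: lim (4*cos(4*x) - 4)/(3*x^2), still 0/0.
Apply L'Hôpital: lim (-16*sin(4*x))/(6*x), still 0/0.
After 3 applications of L'Hôpital's rule the quotient is (-64*cos(4*x))/(6); substituting x = 0 gives -32/3.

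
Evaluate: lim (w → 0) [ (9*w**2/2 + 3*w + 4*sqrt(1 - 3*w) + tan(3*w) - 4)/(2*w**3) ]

9/8

Substitution gives 0/0 (the numerator vanishes to order 3).
Expand each term to order w^3: the coefficient of w^3 in tan(3w) is 9 and in 4·√(1 - 3w) is -27/4.
Lower-order terms cancel with the polynomial part, so the numerator is (9/4)·w^3 + o(w^3), and the limit is (9/4)/(2) = 9/8.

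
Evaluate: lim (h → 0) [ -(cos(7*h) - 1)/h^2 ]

Direct substitution gives 0/0.
Apply L'Hôpital: lim (-7*sin(7*h))/(-2*h), still 0/0.
After 2 applications of L'Hôpital's rule the quotient is (-49*cos(7*h))/(-2); substituting h = 0 gives 49/2.

49/2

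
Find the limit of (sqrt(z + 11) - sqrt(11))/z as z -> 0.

√(11)/22

A 0/0 form; rationalise with √(11 + z) + √11. This collapses the numerator to z, leaving 1/(√(11 + z) + √11) → 1/(2√11) = √(11)/22.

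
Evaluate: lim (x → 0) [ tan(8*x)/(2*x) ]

Substitution gives 0/0.
Since tan(u)/u → 1 as u → 0, tan(8x)/(8x) → 1 and the limit is 8/2 = 4.

4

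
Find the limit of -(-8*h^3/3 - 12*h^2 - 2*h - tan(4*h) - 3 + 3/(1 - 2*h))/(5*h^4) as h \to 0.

-48/5

Substitution gives 0/0 (the numerator vanishes to order 4).
Expand each term to order h^4: the coefficient of h^4 in 3·1/(1 - 2h) is 48 and in −tan(4h) is 0.
Lower-order terms cancel with the polynomial part, so the numerator is (48)·h^4 + o(h^4), and the limit is (48)/(-5) = -48/5.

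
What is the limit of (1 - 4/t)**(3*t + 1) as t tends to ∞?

Let L be the limit and take ln: ln L = lim (3t + 1)·ln(1 - 4/t) = lim (3t + 1)·(-4/t + O(1/t²)) = -12.
Hence L = e^(-12).

e^(-12)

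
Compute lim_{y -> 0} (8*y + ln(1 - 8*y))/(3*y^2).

Direct substitution gives 0/0.
Apply L'Hôpital: lim (8 - 8/(1 - 8*y))/(6*y), still 0/0.
After 2 applications of L'Hôpital's rule the quotient is (-64/(1 - 8*y)^2)/(6); substituting y = 0 gives -32/3.

-32/3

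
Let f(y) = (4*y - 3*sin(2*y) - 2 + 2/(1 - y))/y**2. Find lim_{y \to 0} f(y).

2

Substitution gives 0/0 (the numerator vanishes to order 2).
Expand each term to order y^2: the coefficient of y^2 in 2·1/(1 - y) is 2 and in -3·sin(2y) is 0.
Lower-order terms cancel with the polynomial part, so the numerator is (2)·y^2 + o(y^2), and the limit is (2)/(1) = 2.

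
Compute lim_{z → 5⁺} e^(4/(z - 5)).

∞

As z → 5⁺, 4/(z - 5) → +∞, so e^(4/(z - 5)) → ∞.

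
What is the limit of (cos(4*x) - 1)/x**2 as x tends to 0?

Direct substitution gives 0/0.
Apply L'Hôpital: lim (-4*sin(4*x))/(2*x), still 0/0.
After 2 applications of L'Hôpital's rule the quotient is (-16*cos(4*x))/(2); substituting x = 0 gives -8.

-8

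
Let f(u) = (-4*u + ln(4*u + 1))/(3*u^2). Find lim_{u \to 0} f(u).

-8/3

Direct substitution gives 0/0.
Apply L'Hôpital: lim (-4 + 4/(4*u + 1))/(6*u), still 0/0.
After 2 applications of L'Hôpital's rule the quotient is (-16/(4*u + 1)^2)/(6); substituting u = 0 gives -8/3.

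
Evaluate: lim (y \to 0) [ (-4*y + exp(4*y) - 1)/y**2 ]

Direct substitution gives 0/0.
Apply L'Hôpital: lim (4*e^(4*y) - 4)/(2*y), still 0/0.
After 2 applications of L'Hôpital's rule the quotient is (16*e^(4*y))/(2); substituting y = 0 gives 8.

8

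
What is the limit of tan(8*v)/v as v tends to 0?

Substitution gives 0/0.
Since tan(u)/u → 1 as u → 0, tan(8v)/(8v) → 1 and the limit is 8.

8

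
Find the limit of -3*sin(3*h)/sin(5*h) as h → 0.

-9/5

Substitution gives 0/0.
Divide numerator and denominator by h: sin(3h)/h → 3 and sin(5h)/h → 5, so the limit is -3·3/5 = -9/5.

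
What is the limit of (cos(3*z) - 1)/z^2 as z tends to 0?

-9/2

Direct substitution gives 0/0.
Apply L'Hôpital: lim (-3*sin(3*z))/(2*z), still 0/0.
After 2 applications of L'Hôpital's rule the quotient is (-9*cos(3*z))/(2); substituting z = 0 gives -9/2.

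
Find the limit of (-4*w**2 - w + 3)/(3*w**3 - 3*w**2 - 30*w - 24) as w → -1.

At w = -1 both the top and bottom vanish — a removable singularity. Factoring out (w + 1) from each leaves (3 - 4*w)/(3*w^2 - 6*w - 24), which at w = -1 equals -7/15.

-7/15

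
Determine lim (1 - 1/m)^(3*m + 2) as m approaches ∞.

The base → 1 and the exponent → ∞: a 1^∞ form.
Take logarithms: (3m + 2)·ln(1 - 1/m). Since ln(1+u) ~ u for small u, this behaves like (3m)·(-1/m) → -3.
So the limit is e^(-3).

e^(-3)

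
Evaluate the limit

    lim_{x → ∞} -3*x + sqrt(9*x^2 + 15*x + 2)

An ∞ − ∞ form. Rationalising with the conjugate, the difference becomes (15x + 2) / (√(9*x^2 + 15*x + 2) + 3x).
For large x the denominator behaves like 2·3x, so the quotient tends to 15/6 = 5/2.

5/2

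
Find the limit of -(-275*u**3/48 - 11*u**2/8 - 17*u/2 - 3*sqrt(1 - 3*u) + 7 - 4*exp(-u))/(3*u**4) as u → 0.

Substitution gives 0/0; apply L'Hôpital's rule 4 times.
After differentiating numerator and denominator 4 times the quotient is (-4*e^(-u) + 3645/(16*(1 - 3*u)^(7/2)))/(-72); at u = 0 this is -3581/1152.

-3581/1152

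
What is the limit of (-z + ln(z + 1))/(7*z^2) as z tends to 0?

-1/14

Direct substitution gives 0/0.
Apply L'Hôpital: lim (-1 + 1/(z + 1))/(14*z), still 0/0.
After 2 applications of L'Hôpital's rule the quotient is (-1/(z + 1)^2)/(14); substituting z = 0 gives -1/14.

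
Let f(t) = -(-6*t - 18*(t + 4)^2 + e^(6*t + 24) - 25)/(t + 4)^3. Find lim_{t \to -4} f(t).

-36

Direct substitution gives 0/0.
Apply L'Hôpital: lim (-36*t + 6*e^(6*t + 24) - 150)/(-3*(t + 4)^2), still 0/0.
Apply L'Hôpital: lim (36*e^(6*t + 24) - 36)/(-6*t - 24), still 0/0.
After 3 applications of L'Hôpital's rule the quotient is (216*e^(6*t + 24))/(-6); substituting t = -4 gives -36.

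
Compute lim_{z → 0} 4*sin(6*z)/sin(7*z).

24/7

Substitution gives 0/0.
Divide numerator and denominator by z: sin(6z)/z → 6 and sin(7z)/z → 7, so the limit is 4·6/7 = 24/7.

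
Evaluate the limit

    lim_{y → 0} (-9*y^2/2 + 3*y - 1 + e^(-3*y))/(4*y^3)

Direct substitution gives 0/0.
Apply L'Hôpital: lim (-9*y + 3 - 3*e^(-3*y))/(12*y^2), still 0/0.
Apply L'Hôpital: lim (-9 + 9*e^(-3*y))/(24*y), still 0/0.
After 3 applications of L'Hôpital's rule the quotient is (-27*e^(-3*y))/(24); substituting y = 0 gives -9/8.

-9/8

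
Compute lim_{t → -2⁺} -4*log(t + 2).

∞

As t → -2⁺, t + 2 → 0⁺ and ln(t + 2) → −∞.
Multiplying by -4 gives ∞.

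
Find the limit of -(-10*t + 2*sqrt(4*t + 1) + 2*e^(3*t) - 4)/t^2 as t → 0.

-5

Substitution gives 0/0; apply L'Hôpital's rule 2 times.
After differentiating numerator and denominator 2 times the quotient is (18*e^(3*t) - 8/(4*t + 1)^(3/2))/(-2); at t = 0 this is -5.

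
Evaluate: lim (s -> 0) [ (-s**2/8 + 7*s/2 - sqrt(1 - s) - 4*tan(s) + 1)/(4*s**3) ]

-61/192

Substitution gives 0/0; apply L'Hôpital's rule 3 times.
After differentiating numerator and denominator 3 times the quotient is (16/cos(s)^2 - 24/cos(s)^4 + 3/(8*(1 - s)^(5/2)))/(24); at s = 0 this is -61/192.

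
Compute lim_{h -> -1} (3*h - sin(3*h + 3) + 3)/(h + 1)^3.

9/2

Direct substitution gives 0/0.
Apply L'Hôpital: lim (3 - 3*cos(3*h + 3))/(3*(h + 1)^2), still 0/0.
Apply L'Hôpital: lim (9*sin(3*h + 3))/(6*h + 6), still 0/0.
After 3 applications of L'Hôpital's rule the quotient is (27*cos(3*h + 3))/(6); substituting h = -1 gives 9/2.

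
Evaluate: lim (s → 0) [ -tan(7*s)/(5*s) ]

-7/5

Substitution gives 0/0.
Since tan(u)/u → 1 as u → 0, tan(7s)/(7s) → 1 and the limit is 7/(-5) = -7/5.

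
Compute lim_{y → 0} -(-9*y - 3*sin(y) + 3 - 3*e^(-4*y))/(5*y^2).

Substitution gives 0/0 (the numerator vanishes to order 2).
Expand each term to order y^2: the coefficient of y^2 in -3·sin(y) is 0 and in -3·e^(-4y) is -24.
Lower-order terms cancel with the polynomial part, so the numerator is (-24)·y^2 + o(y^2), and the limit is (-24)/(-5) = 24/5.

24/5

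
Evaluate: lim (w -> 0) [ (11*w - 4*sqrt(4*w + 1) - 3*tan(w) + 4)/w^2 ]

Substitution gives 0/0; apply L'Hôpital's rule 2 times.
After differentiating numerator and denominator 2 times the quotient is (-6*tan(w)/cos(w)^2 + 16/(4*w + 1)^(3/2))/(2); at w = 0 this is 8.

8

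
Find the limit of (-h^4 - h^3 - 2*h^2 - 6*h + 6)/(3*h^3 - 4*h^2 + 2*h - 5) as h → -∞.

The numerator has higher degree (4 > 3); the quotient behaves like (-1/(3))·h^1 for large |h|.
As h → −∞ this diverges to ∞.

∞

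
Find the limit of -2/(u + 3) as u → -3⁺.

As u → -3⁺, (u + 3) → 0⁺, so (u + 3)^1 → 0⁺ and -2/(u + 3)^1 → -∞.

-∞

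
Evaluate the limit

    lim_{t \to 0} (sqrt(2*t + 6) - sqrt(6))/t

√(6)/6

Substitution gives 0/0. Multiply numerator and denominator by the conjugate √(6 + 2t) + √6.
The numerator becomes (6 + 2t) − 6 = 2t, so the expression simplifies to 2/(√(6 + 2t) + √6).
Letting t → 0 gives 2/(2√6) = √(6)/6.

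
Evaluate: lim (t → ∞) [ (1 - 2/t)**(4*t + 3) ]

Let L be the limit and take ln: ln L = lim (4t + 3)·ln(1 - 2/t) = lim (4t + 3)·(-2/t + O(1/t²)) = -8.
Hence L = e^(-8).

e^(-8)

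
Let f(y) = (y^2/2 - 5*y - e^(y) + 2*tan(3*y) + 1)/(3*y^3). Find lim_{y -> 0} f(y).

Substitution gives 0/0 (the numerator vanishes to order 3).
Expand each term to order y^3: the coefficient of y^3 in 2·tan(3y) is 18 and in −e^(y) is -1/6.
Lower-order terms cancel with the polynomial part, so the numerator is (107/6)·y^3 + o(y^3), and the limit is (107/6)/(3) = 107/18.

107/18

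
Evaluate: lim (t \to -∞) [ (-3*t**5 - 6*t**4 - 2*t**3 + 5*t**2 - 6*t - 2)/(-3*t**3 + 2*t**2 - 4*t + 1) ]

The numerator has higher degree (5 > 3); the quotient behaves like (-3/(-3))·t^2 for large |t|.
As t → −∞ this diverges to ∞.

∞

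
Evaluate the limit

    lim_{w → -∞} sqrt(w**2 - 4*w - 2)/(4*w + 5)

For large |w|, √(w^2 - 4*w - 2) ≈ √1·|w| and the denominator ≈ 4w.
Since w → −∞, |w| = −w, giving −√1/(4) = -1/4.

-1/4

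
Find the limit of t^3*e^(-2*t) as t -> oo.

0

Write as t^3/e^{2t}, an ∞/∞ form.
Exponential growth dominates any polynomial, so repeated L'Hôpital (or the standard result) gives 0.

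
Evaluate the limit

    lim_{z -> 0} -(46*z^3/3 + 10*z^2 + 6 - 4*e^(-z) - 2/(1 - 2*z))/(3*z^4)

193/18

Substitution gives 0/0 (the numerator vanishes to order 4).
Expand each term to order z^4: the coefficient of z^4 in -4·e^(-z) is -1/6 and in -2·1/(1 - 2z) is -32.
Lower-order terms cancel with the polynomial part, so the numerator is (-193/6)·z^4 + o(z^4), and the limit is (-193/6)/(-3) = 193/18.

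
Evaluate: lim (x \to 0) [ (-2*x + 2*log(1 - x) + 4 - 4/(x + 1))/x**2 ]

Substitution gives 0/0; apply L'Hôpital's rule 2 times.
After differentiating numerator and denominator 2 times the quotient is (-8/(x + 1)^3 - 2/(x - 1)^2)/(2); at x = 0 this is -5.

-5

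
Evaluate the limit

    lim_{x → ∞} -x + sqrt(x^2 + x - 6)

This has the form ∞ − ∞. Multiply and divide by the conjugate √(x^2 + x - 6) + x.
That gives (x - 6) / (√(x^2 + x - 6) + x).
Divide numerator and denominator by x: the limit is 1/(2·1) = 1/2.

1/2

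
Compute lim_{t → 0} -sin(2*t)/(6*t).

-1/3

Substitution gives 0/0.
Write it as (2/(-6))·sin(2t)/(2t); since sin(u)/u → 1, the limit is -1/3.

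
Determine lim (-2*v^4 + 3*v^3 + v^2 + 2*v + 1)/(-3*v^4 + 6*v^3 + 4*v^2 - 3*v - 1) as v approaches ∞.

2/3

Numerator and denominator both have degree 4.
Dividing every term by v^4, all lower-order terms vanish and the limit is the ratio of leading coefficients, -2/(-3) = 2/3.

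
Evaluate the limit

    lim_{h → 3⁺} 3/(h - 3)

∞

As h → 3⁺, (h - 3) → 0⁺, so (h - 3)^1 → 0⁺ and 3/(h - 3)^1 → ∞.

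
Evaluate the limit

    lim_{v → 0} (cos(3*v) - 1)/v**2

Direct substitution gives 0/0.
Apply L'Hôpital: lim (-3*sin(3*v))/(2*v), still 0/0.
After 2 applications of L'Hôpital's rule the quotient is (-9*cos(3*v))/(2); substituting v = 0 gives -9/2.

-9/2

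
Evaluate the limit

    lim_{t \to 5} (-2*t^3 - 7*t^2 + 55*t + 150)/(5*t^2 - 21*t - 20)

-165/29

At t = 5 both the top and bottom vanish — a removable singularity. Factoring out (t - 5) from each leaves (-2*t^2 - 17*t - 30)/(5*t + 4), which at t = 5 equals -165/29.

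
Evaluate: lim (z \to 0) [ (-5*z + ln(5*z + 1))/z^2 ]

-25/2

Direct substitution gives 0/0.
Apply L'Hôpital: lim (-5 + 5/(5*z + 1))/(2*z), still 0/0.
After 2 applications of L'Hôpital's rule the quotient is (-25/(5*z + 1)^2)/(2); substituting z = 0 gives -25/2.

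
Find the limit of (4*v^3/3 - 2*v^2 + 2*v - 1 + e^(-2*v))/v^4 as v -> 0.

Direct substitution gives 0/0.
Apply L'Hôpital: lim (4*v^2 - 4*v + 2 - 2*e^(-2*v))/(4*v^3), still 0/0.
Apply L'Hôpital: lim (8*v - 4 + 4*e^(-2*v))/(12*v^2), still 0/0.
Apply L'Hôpital: lim (8 - 8*e^(-2*v))/(24*v), still 0/0.
After 4 applications of L'Hôpital's rule the quotient is (16*e^(-2*v))/(24); substituting v = 0 gives 2/3.

2/3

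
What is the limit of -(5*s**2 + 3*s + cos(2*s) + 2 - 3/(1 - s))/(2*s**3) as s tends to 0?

Substitution gives 0/0; apply L'Hôpital's rule 3 times.
After differentiating numerator and denominator 3 times the quotient is (8*sin(2*s) - 18/(s - 1)^4)/(-12); at s = 0 this is 3/2.

3/2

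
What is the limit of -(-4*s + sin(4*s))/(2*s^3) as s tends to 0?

16/3

Direct substitution gives 0/0.
Apply L'Hôpital: lim (4*cos(4*s) - 4)/(-6*s^2), still 0/0.
Apply L'Hôpital: lim (-16*sin(4*s))/(-12*s), still 0/0.
After 3 applications of L'Hôpital's rule the quotient is (-64*cos(4*s))/(-12); substituting s = 0 gives 16/3.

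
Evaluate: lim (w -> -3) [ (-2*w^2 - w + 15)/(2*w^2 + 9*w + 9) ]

Direct substitution gives 0/0, so factor. Both numerator and denominator have (w + 3) as a factor.
After cancelling, the expression reduces to (5 - 2*w)/(2*w + 3).
Substituting w = -3 gives -11/3.

-11/3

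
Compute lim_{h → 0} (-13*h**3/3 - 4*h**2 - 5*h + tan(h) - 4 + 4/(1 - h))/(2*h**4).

2

Substitution gives 0/0; apply L'Hôpital's rule 4 times.
After differentiating numerator and denominator 4 times the quotient is (24*tan(h)^3/cos(h)^2 + 16*tan(h)/cos(h)^2 - 96/(h - 1)^5)/(48); at h = 0 this is 2.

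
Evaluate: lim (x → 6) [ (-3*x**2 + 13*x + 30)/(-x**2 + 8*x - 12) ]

23/4

At x = 6 both the top and bottom vanish — a removable singularity. Factoring out (x - 6) from each leaves (-3*x - 5)/(2 - x), which at x = 6 equals 23/4.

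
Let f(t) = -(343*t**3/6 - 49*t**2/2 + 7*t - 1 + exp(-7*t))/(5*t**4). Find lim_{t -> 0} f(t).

-2401/120

Direct substitution gives 0/0.
Apply L'Hôpital: lim (343*t^2/2 - 49*t + 7 - 7*e^(-7*t))/(-20*t^3), still 0/0.
Apply L'Hôpital: lim (343*t - 49 + 49*e^(-7*t))/(-60*t^2), still 0/0.
Apply L'Hôpital: lim (343 - 343*e^(-7*t))/(-120*t), still 0/0.
After 4 applications of L'Hôpital's rule the quotient is (2401*e^(-7*t))/(-120); substituting t = 0 gives -2401/120.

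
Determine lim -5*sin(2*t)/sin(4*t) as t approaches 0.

Substitution gives 0/0.
Divide numerator and denominator by t: sin(2t)/t → 2 and sin(4t)/t → 4, so the limit is -5·2/4 = -5/2.

-5/2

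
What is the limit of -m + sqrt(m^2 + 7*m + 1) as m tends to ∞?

7/2

An ∞ − ∞ form. Rationalising with the conjugate, the difference becomes (7m + 1) / (√(m^2 + 7*m + 1) + m).
For large m the denominator behaves like 2·m, so the quotient tends to 7/2 = 7/2.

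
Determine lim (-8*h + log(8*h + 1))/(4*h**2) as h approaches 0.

Direct substitution gives 0/0.
Apply L'Hôpital: lim (-8 + 8/(8*h + 1))/(8*h), still 0/0.
After 2 applications of L'Hôpital's rule the quotient is (-64/(8*h + 1)^2)/(8); substituting h = 0 gives -8.

-8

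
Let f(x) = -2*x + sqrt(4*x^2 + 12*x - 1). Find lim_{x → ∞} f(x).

3

This has the form ∞ − ∞. Multiply and divide by the conjugate √(4*x^2 + 12*x - 1) + 2x.
That gives (12x - 1) / (√(4*x^2 + 12*x - 1) + 2x).
Divide numerator and denominator by x: the limit is 12/(2·2) = 3.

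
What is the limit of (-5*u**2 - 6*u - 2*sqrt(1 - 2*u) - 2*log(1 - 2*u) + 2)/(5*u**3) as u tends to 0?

19/15

Substitution gives 0/0; apply L'Hôpital's rule 3 times.
After differentiating numerator and denominator 3 times the quotient is (32/(1 - 2*u)^3 - 6*(2*u - 1)^3/(1 - 2*u)^(11/2))/(30); at u = 0 this is 19/15.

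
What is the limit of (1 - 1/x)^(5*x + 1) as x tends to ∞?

Write it as [(1 - 1/x)^x]^(5) · (1 - 1/x)^(1). The bracketed term tends to e^(-1) and the second factor to 1, so the limit is e^(-5).

e^(-5)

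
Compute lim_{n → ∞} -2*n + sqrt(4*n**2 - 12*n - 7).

This has the form ∞ − ∞. Multiply and divide by the conjugate √(4*n^2 - 12*n - 7) + 2n.
That gives (-12n - 7) / (√(4*n^2 - 12*n - 7) + 2n).
Divide numerator and denominator by n: the limit is -12/(2·2) = -3.

-3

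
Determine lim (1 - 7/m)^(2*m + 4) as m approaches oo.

e^(-14)

Let L be the limit and take ln: ln L = lim (2m + 4)·ln(1 - 7/m) = lim (2m + 4)·(-7/m + O(1/m²)) = -14.
Hence L = e^(-14).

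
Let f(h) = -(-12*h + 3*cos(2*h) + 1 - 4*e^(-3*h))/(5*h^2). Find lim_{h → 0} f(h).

Substitution gives 0/0; apply L'Hôpital's rule 2 times.
After differentiating numerator and denominator 2 times the quotient is (-12*cos(2*h) - 36*e^(-3*h))/(-10); at h = 0 this is 24/5.

24/5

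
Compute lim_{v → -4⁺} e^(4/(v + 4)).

As v → -4⁺, 4/(v + 4) → +∞, so e^(4/(v + 4)) → ∞.

∞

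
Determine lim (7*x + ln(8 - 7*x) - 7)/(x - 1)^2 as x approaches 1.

Direct substitution gives 0/0.
Apply L'Hôpital: lim (7 - 7/(8 - 7*x))/(2*x - 2), still 0/0.
After 2 applications of L'Hôpital's rule the quotient is (-49/(8 - 7*x)^2)/(2); substituting x = 1 gives -49/2.

-49/2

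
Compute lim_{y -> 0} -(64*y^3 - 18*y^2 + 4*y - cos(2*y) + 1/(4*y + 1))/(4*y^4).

Substitution gives 0/0 (the numerator vanishes to order 4).
Expand each term to order y^4: the coefficient of y^4 in 1/(1 + 4y) is 256 and in −cos(2y) is -2/3.
Lower-order terms cancel with the polynomial part, so the numerator is (766/3)·y^4 + o(y^4), and the limit is (766/3)/(-4) = -383/6.

-383/6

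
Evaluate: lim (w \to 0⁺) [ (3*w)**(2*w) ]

1

Base → 0⁺ and exponent → 0⁺: a 0^0 form.
Take logs: 2w·ln(3w). This is 0·(−∞); rewriting as ln(3w)/(1/(2w)) and applying L'Hôpital gives 0.
Hence the limit is e^0 = 1.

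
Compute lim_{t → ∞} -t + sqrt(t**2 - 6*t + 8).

An ∞ − ∞ form. Rationalising with the conjugate, the difference becomes (-6t + 8) / (√(t^2 - 6*t + 8) + t).
For large t the denominator behaves like 2·t, so the quotient tends to -6/2 = -3.

-3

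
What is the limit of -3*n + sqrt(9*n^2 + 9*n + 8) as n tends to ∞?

3/2

An ∞ − ∞ form. Rationalising with the conjugate, the difference becomes (9n + 8) / (√(9*n^2 + 9*n + 8) + 3n).
For large n the denominator behaves like 2·3n, so the quotient tends to 9/6 = 3/2.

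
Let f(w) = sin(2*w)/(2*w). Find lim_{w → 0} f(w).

1

Substitution gives 0/0.
Write it as (2/2)·sin(2w)/(2w); since sin(u)/u → 1, the limit is 1.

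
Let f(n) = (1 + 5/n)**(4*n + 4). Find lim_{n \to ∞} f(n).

Let L be the limit and take ln: ln L = lim (4n + 4)·ln(1 + 5/n) = lim (4n + 4)·(5/n + O(1/n²)) = 20.
Hence L = e^(20).

e^(20)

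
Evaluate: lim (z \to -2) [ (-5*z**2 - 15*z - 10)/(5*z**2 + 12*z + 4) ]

Since z = -2 makes numerator and denominator zero, (z + 2) divides both.
Cancelling it gives (-5*z - 5)/(5*z + 2); now plug in z = -2 to get -5/8.

-5/8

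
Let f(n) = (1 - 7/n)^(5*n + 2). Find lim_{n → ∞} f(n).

e^(-35)

Let L be the limit and take ln: ln L = lim (5n + 2)·ln(1 - 7/n) = lim (5n + 2)·(-7/n + O(1/n²)) = -35.
Hence L = e^(-35).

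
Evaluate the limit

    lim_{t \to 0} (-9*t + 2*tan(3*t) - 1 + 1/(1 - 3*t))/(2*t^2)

9/2

Substitution gives 0/0; apply L'Hôpital's rule 2 times.
After differentiating numerator and denominator 2 times the quotient is (36*tan(3*t)/cos(3*t)^2 - 18/(3*t - 1)^3)/(4); at t = 0 this is 9/2.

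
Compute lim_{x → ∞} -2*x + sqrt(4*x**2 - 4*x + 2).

This has the form ∞ − ∞. Multiply and divide by the conjugate √(4*x^2 - 4*x + 2) + 2x.
That gives (-4x + 2) / (√(4*x^2 - 4*x + 2) + 2x).
Divide numerator and denominator by x: the limit is -4/(2·2) = -1.

-1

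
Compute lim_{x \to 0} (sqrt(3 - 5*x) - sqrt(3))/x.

-5*√(3)/6

A 0/0 form; rationalise with √(3 - 5x) + √3. This collapses the numerator to -5x, leaving -5/(√(3 - 5x) + √3) → -5/(2√3) = -5*√(3)/6.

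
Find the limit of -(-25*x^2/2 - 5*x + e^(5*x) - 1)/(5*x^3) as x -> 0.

-25/6

Direct substitution gives 0/0.
Apply L'Hôpital: lim (-25*x + 5*e^(5*x) - 5)/(-15*x^2), still 0/0.
Apply L'Hôpital: lim (25*e^(5*x) - 25)/(-30*x), still 0/0.
After 3 applications of L'Hôpital's rule the quotient is (125*e^(5*x))/(-30); substituting x = 0 gives -25/6.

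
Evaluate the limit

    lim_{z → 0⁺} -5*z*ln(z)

This is a 0·(−∞) form. Rewrite as -5·ln(z) / z^(−1) and apply L'Hôpital:
the derivative quotient is -5·(1/z) / (−1·z^(−2)) = (5/1)·z^1 → 0.

0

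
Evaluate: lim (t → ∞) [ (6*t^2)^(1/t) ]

1

Base → ∞ and exponent → 0: an ∞^0 form.
Take logs: (1/t)·ln(6·t^2) = (ln 6 + 2·ln t)/t → 0.
So the limit is e^0 = 1.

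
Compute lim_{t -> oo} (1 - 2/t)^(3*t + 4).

Let L be the limit and take ln: ln L = lim (3t + 4)·ln(1 - 2/t) = lim (3t + 4)·(-2/t + O(1/t²)) = -6.
Hence L = e^(-6).

e^(-6)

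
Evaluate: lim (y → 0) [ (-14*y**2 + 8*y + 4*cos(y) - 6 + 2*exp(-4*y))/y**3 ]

Substitution gives 0/0; apply L'Hôpital's rule 3 times.
After differentiating numerator and denominator 3 times the quotient is (4*sin(y) - 128*e^(-4*y))/(6); at y = 0 this is -64/3.

-64/3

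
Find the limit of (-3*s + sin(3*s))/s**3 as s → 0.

Direct substitution gives 0/0.
Apply L'Hôpital: lim (3*cos(3*s) - 3)/(3*s^2), still 0/0.
Apply L'Hôpital: lim (-9*sin(3*s))/(6*s), still 0/0.
After 3 applications of L'Hôpital's rule the quotient is (-27*cos(3*s))/(6); substituting s = 0 gives -9/2.

-9/2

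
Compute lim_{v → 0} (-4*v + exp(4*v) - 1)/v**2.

8

Direct substitution gives 0/0.
Apply L'Hôpital: lim (4*e^(4*v) - 4)/(2*v), still 0/0.
After 2 applications of L'Hôpital's rule the quotient is (16*e^(4*v))/(2); substituting v = 0 gives 8.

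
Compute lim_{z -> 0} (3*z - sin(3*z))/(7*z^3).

9/14

Direct substitution gives 0/0.
Apply L'Hôpital: lim (3 - 3*cos(3*z))/(21*z^2), still 0/0.
Apply L'Hôpital: lim (9*sin(3*z))/(42*z), still 0/0.
After 3 applications of L'Hôpital's rule the quotient is (27*cos(3*z))/(42); substituting z = 0 gives 9/14.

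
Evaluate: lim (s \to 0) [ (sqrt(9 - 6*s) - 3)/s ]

A 0/0 form; rationalise with √(9 - 6s) + √9. This collapses the numerator to -6s, leaving -6/(√(9 - 6s) + √9) → -6/(2√9) = -1.

-1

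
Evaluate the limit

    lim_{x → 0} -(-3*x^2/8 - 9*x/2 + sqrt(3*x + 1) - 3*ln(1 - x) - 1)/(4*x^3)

-43/64

Substitution gives 0/0; apply L'Hôpital's rule 3 times.
After differentiating numerator and denominator 3 times the quotient is (81/(8*(3*x + 1)^(5/2)) - 6/(x - 1)^3)/(-24); at x = 0 this is -43/64.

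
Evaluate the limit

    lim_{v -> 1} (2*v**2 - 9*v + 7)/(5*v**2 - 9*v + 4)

-5

Direct substitution gives 0/0, so factor. Both numerator and denominator have (v - 1) as a factor.
After cancelling, the expression reduces to (2*v - 7)/(5*v - 4).
Substituting v = 1 gives -5.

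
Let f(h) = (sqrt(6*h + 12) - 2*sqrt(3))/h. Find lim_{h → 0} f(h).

A 0/0 form; rationalise with √(12 + 6h) + √12. This collapses the numerator to 6h, leaving 6/(√(12 + 6h) + √12) → 6/(2√12) = √(3)/2.

√(3)/2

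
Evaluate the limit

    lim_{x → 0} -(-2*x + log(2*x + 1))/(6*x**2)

1/3

Direct substitution gives 0/0.
Apply L'Hôpital: lim (-2 + 2/(2*x + 1))/(-12*x), still 0/0.
After 2 applications of L'Hôpital's rule the quotient is (-4/(2*x + 1)^2)/(-12); substituting x = 0 gives 1/3.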